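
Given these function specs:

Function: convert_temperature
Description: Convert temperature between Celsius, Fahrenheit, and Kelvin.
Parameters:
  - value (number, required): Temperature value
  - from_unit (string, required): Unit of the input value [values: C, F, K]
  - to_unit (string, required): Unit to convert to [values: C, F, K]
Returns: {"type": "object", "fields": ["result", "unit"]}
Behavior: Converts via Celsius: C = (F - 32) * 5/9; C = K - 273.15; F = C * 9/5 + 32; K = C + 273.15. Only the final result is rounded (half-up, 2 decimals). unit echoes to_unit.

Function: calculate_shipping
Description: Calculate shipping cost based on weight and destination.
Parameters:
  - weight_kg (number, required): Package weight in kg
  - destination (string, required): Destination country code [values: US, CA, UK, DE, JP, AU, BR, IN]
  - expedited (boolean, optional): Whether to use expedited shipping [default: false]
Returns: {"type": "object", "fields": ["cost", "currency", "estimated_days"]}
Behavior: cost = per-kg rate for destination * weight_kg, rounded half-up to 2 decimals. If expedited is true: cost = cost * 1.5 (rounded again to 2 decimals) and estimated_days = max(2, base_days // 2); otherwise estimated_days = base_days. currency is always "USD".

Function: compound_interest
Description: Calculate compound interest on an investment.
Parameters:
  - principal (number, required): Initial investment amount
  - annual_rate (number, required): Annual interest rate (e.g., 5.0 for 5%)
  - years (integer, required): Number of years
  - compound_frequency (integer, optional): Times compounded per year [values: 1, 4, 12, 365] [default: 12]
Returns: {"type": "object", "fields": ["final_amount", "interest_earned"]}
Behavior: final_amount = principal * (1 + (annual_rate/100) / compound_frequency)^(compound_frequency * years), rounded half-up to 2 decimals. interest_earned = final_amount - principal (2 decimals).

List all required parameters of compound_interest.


Parameters of compound_interest and their required/optional flag:
  principal: required
  annual_rate: required
  years: required
  compound_frequency: optional
annual_rate, principal, years


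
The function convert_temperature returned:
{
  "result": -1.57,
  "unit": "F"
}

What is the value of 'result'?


-1.57


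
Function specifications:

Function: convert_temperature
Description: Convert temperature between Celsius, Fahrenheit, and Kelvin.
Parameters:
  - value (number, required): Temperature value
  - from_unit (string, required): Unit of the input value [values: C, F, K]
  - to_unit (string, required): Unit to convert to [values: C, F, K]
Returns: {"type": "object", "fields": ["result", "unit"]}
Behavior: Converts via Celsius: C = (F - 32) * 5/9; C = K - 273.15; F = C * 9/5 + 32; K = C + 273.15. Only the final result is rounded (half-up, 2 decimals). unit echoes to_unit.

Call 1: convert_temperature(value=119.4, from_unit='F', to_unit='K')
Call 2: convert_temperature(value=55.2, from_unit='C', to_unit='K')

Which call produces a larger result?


Call 1:
  To C: (119.4 - 32) * 5/9 = 48.555556
  To K: 48.555556 + 273.15 = 321.705556
  Round to 2 decimals: 321.71
  -> 321.71 K
Call 2:
  Input already in C: 55.2
  To K: 55.2 + 273.15 = 328.35
  Round to 2 decimals: 328.35
  -> 328.35 K
Call 2 (328.35 K)


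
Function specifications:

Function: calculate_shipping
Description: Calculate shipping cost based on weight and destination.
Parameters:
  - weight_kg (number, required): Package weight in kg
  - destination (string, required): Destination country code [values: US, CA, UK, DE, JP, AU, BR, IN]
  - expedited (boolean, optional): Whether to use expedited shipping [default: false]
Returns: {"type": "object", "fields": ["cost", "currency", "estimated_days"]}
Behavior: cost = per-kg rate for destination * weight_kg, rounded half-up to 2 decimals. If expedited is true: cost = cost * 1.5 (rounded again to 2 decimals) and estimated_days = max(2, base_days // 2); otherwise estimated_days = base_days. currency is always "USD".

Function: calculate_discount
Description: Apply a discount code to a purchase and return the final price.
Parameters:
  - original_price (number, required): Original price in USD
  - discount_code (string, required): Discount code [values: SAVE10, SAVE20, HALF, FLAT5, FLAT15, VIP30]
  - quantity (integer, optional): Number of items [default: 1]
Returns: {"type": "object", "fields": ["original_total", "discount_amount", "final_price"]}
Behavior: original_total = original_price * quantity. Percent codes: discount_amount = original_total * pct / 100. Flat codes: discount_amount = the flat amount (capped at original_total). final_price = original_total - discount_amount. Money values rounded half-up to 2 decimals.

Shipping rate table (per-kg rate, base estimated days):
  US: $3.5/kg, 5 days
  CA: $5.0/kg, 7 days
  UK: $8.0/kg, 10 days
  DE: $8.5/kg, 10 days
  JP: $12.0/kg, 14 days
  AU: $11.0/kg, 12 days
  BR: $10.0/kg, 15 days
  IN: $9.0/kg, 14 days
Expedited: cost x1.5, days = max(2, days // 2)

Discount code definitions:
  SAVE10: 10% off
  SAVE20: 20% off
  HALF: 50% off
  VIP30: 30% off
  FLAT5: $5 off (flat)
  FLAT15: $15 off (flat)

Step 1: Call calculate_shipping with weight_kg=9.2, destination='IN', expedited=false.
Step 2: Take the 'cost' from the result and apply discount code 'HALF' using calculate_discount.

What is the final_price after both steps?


Step 1: calculate_shipping(weight_kg=9.2, destination=IN, expedited=false)
  Rate for IN: $9.0/kg, base 14 days
  cost = 9.0 * 9.2 = 82.8 -> 82.80
  expedited not set/false: estimated_days = 14
  -> cost = 82.80 USD
Step 2: calculate_discount(original_price=82.8, discount_code=HALF, quantity=1)
  original_total = 82.8 * 1 = 82.80
  HALF = 50% off: discount_amount = 82.80 * 50/100 = 41.4 -> 41.40
  final_price = 82.80 - 41.40 = 41.40
  -> final_price = 41.40
$41.40


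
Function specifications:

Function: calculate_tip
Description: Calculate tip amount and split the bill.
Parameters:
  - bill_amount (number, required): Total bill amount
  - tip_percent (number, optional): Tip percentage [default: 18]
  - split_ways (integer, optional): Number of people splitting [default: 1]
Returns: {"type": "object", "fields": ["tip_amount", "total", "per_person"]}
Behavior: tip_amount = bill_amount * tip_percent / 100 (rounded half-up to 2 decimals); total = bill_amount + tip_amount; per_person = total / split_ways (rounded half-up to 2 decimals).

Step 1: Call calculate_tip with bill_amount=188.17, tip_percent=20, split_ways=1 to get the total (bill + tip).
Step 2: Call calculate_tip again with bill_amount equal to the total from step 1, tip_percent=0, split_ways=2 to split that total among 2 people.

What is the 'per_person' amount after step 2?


Step 1: calculate_tip(bill_amount=188.17, tip_percent=20, split_ways=1)
  tip_amount = 188.17 * 20/100 = 37.634 -> 37.63
  total = 188.17 + 37.63 = 225.80
  per_person = 225.80 / 1 = 225.8 -> 225.80
  -> total = 225.80
Step 2: calculate_tip(bill_amount=225.8, tip_percent=0, split_ways=2)
  tip_amount = 225.8 * 0/100 = 0 -> 0.00
  total = 225.8 + 0.00 = 225.80
  per_person = 225.80 / 2 = 112.9 -> 112.90
  -> per_person = 112.90
$112.90


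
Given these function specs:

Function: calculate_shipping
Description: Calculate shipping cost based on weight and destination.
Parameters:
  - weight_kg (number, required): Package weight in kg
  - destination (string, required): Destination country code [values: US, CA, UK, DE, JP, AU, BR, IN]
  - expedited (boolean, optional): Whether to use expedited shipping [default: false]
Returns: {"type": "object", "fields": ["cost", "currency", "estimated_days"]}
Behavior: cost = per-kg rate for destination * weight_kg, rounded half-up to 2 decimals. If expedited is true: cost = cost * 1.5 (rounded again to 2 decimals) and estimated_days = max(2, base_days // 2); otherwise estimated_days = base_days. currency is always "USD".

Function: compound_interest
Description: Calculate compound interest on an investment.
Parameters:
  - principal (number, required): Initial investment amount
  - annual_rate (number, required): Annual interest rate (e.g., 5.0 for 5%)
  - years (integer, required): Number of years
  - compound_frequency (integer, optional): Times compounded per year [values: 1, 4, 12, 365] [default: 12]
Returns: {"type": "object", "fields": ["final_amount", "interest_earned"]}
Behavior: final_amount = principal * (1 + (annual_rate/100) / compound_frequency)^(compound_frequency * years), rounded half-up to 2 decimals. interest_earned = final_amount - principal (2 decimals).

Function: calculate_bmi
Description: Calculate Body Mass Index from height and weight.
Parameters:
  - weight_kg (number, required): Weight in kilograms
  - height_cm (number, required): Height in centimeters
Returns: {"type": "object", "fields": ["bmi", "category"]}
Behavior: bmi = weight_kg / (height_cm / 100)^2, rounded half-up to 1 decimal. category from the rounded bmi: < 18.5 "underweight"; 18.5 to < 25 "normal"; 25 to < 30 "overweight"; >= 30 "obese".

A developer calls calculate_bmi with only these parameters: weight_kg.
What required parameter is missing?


Required parameters: weight_kg, height_cm
Provided: weight_kg
Missing: height_cm
height_cm


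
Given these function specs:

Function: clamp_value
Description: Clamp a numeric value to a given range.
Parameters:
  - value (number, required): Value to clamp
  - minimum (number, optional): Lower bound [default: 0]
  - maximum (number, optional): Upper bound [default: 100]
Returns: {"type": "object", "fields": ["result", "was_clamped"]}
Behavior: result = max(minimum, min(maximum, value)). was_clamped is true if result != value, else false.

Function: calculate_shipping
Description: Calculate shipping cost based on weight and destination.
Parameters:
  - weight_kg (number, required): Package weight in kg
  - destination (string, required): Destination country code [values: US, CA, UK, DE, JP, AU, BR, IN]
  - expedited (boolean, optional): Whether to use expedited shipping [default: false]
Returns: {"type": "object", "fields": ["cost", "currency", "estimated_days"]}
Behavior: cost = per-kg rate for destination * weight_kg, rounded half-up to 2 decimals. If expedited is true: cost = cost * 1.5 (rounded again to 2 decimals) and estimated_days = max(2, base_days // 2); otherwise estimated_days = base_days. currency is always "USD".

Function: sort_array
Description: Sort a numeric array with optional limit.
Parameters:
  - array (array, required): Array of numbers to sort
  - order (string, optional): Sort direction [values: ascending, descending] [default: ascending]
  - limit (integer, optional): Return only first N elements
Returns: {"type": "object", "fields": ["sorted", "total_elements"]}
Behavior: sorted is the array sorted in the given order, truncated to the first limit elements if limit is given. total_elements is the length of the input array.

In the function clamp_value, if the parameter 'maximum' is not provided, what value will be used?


The clamp_value spec declares:
  - maximum (number, optional): Upper bound [default: 100]
Default:
100


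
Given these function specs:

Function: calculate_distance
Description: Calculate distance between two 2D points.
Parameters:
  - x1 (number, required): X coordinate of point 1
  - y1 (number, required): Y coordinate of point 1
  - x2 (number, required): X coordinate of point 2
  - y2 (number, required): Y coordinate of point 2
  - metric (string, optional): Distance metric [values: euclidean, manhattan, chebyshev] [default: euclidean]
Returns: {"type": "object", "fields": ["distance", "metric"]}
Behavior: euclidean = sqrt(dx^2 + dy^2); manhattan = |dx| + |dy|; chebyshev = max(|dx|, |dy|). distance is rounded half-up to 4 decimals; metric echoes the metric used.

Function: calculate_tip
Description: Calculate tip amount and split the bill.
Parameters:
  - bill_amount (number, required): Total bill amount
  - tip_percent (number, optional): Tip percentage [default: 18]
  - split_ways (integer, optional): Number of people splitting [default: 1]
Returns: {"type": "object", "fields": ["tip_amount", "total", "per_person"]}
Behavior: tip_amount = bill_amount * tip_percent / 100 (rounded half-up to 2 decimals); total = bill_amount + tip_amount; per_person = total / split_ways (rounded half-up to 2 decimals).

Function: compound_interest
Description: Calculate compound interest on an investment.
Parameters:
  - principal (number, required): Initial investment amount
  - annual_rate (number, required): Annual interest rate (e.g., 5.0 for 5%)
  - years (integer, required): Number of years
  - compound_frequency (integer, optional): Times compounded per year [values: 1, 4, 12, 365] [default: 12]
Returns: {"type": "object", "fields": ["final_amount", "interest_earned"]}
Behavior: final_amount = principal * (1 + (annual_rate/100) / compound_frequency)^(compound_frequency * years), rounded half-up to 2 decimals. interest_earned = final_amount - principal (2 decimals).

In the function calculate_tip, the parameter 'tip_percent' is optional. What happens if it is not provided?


The calculate_tip spec declares:
  - tip_percent (number, optional): Tip percentage [default: 18]
It defaults to 18


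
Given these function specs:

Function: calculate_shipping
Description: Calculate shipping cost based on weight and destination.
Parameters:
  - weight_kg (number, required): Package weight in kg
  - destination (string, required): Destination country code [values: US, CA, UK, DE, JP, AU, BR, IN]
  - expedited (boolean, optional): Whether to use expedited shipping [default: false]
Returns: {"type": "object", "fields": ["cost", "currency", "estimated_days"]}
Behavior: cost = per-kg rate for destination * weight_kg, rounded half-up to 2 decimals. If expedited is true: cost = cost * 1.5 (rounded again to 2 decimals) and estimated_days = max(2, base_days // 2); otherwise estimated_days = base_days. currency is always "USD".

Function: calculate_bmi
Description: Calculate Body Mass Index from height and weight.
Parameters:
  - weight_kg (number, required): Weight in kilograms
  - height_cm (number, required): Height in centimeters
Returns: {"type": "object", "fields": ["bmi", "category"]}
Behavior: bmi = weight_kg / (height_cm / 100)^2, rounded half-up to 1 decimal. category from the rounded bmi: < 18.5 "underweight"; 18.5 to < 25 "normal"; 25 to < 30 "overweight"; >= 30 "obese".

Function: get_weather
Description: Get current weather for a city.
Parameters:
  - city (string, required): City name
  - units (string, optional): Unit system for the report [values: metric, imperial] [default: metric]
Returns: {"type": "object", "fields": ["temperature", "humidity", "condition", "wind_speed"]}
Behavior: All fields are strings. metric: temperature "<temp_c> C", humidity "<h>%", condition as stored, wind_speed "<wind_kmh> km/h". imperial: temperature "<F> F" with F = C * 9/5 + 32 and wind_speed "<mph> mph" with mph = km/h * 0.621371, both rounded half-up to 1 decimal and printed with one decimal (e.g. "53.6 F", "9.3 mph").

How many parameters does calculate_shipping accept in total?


Parameters of calculate_shipping: weight_kg (required), destination (required), expedited (optional)
Total:
3


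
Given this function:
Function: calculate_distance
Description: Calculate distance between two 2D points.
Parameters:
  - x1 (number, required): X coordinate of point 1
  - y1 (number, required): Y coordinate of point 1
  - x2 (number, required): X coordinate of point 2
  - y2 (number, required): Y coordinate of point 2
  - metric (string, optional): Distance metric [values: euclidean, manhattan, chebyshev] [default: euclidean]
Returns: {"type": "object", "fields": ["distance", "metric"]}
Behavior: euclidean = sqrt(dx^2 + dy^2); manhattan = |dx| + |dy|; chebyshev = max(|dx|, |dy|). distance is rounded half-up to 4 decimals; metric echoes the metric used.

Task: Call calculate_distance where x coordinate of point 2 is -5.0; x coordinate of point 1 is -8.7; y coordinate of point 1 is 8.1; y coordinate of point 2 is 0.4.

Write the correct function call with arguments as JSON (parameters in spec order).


Mapping each described value to its parameter name:
  'X coordinate of point 2' -> x2 = -5.0
  'X coordinate of point 1' -> x1 = -8.7
  'Y coordinate of point 1' -> y1 = 8.1
  'Y coordinate of point 2' -> y2 = 0.4
calculate_distance({"x1": -8.7, "y1": 8.1, "x2": -5.0, "y2": 0.4})


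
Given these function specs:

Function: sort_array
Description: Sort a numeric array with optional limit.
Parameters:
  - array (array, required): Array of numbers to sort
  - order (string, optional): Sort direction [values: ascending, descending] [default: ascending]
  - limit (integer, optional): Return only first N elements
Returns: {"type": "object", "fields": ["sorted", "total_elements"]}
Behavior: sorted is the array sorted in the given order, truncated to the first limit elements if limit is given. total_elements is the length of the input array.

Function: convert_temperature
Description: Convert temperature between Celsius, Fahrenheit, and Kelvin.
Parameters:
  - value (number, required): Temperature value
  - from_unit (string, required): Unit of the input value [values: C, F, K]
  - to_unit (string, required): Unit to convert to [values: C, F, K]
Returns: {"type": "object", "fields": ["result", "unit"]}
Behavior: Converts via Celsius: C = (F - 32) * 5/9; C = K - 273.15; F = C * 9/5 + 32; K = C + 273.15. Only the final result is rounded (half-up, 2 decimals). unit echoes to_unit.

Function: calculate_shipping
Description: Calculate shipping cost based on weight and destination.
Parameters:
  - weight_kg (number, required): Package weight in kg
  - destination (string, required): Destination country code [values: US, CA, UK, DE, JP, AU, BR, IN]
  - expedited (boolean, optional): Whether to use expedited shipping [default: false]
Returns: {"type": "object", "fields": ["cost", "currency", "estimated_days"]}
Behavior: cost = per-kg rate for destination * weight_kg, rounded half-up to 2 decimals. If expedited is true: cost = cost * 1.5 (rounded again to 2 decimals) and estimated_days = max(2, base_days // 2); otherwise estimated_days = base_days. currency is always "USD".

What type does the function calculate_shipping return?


The calculate_shipping spec declares Returns: {"type": "object", "fields": ["cost", "currency", "estimated_days"]}
Type:
object


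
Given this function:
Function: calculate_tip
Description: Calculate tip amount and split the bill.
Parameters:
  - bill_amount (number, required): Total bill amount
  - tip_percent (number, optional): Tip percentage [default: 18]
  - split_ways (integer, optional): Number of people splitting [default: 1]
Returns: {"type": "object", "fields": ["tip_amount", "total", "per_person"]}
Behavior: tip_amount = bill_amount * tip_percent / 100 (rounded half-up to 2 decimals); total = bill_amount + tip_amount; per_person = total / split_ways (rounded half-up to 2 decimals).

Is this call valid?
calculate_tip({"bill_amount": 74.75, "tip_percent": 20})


Checking all required parameters present and types match... All valid.
Valid


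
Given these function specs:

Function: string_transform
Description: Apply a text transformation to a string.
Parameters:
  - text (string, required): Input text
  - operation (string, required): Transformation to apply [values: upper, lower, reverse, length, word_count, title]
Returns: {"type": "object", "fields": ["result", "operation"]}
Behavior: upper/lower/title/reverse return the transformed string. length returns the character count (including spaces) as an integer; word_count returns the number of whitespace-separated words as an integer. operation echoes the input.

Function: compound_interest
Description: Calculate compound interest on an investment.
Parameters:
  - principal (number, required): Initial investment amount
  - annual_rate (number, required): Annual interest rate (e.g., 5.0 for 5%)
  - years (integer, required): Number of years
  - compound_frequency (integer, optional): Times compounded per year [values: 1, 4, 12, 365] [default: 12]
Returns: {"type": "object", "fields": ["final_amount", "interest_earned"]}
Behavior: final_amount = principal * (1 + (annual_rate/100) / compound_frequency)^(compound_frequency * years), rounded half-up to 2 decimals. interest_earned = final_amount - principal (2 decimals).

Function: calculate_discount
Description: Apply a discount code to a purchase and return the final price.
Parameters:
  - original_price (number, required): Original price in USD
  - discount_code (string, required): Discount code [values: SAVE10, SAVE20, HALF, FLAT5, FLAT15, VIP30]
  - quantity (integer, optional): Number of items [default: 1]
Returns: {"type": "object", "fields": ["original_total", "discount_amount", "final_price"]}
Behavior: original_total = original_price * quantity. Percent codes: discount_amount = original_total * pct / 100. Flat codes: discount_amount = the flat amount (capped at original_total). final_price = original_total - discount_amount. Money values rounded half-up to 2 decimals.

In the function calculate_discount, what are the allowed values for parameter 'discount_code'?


The calculate_discount spec declares:
  - discount_code (string, required): Discount code [values: SAVE10, SAVE20, HALF, FLAT5, FLAT15, VIP30]
Allowed values:
SAVE10, SAVE20, HALF, FLAT5, FLAT15, VIP30


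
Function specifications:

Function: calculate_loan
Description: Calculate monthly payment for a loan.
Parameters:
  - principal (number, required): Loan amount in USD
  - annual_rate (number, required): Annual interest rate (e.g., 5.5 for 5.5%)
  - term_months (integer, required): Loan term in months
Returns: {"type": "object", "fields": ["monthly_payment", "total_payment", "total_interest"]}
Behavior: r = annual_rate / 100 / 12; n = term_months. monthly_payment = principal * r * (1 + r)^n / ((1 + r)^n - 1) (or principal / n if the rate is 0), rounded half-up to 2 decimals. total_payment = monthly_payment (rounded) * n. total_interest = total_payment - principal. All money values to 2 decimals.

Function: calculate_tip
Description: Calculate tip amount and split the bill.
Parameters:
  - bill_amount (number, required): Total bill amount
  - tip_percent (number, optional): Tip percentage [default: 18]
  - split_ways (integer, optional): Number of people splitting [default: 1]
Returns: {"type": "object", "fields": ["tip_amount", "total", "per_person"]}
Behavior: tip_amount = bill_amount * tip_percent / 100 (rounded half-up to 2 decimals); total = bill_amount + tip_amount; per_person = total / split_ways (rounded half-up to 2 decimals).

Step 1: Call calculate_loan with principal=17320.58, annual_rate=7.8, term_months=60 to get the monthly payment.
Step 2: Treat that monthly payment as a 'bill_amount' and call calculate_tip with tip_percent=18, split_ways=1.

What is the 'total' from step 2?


Step 1: calculate_loan(principal=17320.58, annual_rate=7.8, term_months=60)
  r = 7.8 / 100 / 12 = 0.0065 (keep full precision)
  (1 + r)^60 = 1.47511797
  monthly_payment = 17320.58 * 0.0065 * 1.47511797 / (1.47511797 - 1) = 349.543383 -> 349.54
  total_payment = 349.54 * 60 = 20972.40
  total_interest = 20972.40 - 17320.58 = 3651.82
  -> monthly_payment = 349.54
Step 2: calculate_tip(bill_amount=349.54, tip_percent=18, split_ways=1)
  tip_amount = 349.54 * 18/100 = 62.9172 -> 62.92
  total = 349.54 + 62.92 = 412.46
  per_person = 412.46 / 1 = 412.46 -> 412.46
  -> total = 412.46
$412.46


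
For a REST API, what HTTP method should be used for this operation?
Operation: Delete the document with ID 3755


GET = read, POST = create, PUT = update/replace, DELETE = remove
This operation is a removal.
DELETE


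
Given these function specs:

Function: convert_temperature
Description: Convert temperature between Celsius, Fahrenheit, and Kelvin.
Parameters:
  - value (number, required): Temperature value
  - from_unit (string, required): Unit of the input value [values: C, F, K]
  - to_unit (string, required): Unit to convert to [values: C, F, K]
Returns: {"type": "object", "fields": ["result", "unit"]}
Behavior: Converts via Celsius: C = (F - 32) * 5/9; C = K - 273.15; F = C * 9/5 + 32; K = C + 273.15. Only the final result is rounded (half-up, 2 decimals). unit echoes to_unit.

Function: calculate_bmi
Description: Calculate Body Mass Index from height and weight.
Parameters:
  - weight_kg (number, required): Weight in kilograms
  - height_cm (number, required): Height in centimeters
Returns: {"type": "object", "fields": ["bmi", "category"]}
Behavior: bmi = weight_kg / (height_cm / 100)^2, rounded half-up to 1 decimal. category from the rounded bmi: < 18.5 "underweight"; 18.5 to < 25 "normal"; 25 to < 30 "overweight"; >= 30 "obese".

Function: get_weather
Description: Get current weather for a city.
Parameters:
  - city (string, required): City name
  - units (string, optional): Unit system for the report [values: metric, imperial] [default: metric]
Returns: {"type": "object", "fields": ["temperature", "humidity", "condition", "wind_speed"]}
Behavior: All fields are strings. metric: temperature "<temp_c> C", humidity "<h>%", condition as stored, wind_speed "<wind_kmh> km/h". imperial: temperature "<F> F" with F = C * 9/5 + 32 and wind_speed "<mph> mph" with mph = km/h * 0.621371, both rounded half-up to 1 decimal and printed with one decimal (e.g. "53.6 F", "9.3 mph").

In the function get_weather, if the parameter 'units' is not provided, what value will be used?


The get_weather spec declares:
  - units (string, optional): Unit system for the report [values: metric, imperial] [default: metric]
Default:
metric


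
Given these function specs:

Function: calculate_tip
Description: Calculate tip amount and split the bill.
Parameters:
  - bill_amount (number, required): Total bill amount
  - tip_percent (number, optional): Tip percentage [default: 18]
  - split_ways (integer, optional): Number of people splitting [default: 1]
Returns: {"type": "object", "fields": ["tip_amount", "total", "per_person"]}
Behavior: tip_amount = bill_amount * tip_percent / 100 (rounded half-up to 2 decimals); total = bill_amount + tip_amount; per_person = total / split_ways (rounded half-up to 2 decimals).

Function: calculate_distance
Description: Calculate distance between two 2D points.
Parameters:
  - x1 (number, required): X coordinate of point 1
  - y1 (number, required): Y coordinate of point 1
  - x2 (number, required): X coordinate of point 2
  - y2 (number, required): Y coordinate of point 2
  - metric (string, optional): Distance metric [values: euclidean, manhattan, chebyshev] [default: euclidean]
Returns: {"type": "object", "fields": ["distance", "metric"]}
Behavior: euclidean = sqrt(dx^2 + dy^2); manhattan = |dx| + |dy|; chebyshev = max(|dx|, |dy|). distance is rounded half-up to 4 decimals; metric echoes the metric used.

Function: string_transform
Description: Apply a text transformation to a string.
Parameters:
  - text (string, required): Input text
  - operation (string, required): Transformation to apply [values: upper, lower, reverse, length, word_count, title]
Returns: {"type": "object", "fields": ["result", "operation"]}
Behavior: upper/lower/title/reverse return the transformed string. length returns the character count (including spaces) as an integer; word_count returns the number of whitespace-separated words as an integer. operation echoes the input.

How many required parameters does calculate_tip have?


Parameters of calculate_tip: bill_amount (required), tip_percent (optional), split_ways (optional)
Required count:
1


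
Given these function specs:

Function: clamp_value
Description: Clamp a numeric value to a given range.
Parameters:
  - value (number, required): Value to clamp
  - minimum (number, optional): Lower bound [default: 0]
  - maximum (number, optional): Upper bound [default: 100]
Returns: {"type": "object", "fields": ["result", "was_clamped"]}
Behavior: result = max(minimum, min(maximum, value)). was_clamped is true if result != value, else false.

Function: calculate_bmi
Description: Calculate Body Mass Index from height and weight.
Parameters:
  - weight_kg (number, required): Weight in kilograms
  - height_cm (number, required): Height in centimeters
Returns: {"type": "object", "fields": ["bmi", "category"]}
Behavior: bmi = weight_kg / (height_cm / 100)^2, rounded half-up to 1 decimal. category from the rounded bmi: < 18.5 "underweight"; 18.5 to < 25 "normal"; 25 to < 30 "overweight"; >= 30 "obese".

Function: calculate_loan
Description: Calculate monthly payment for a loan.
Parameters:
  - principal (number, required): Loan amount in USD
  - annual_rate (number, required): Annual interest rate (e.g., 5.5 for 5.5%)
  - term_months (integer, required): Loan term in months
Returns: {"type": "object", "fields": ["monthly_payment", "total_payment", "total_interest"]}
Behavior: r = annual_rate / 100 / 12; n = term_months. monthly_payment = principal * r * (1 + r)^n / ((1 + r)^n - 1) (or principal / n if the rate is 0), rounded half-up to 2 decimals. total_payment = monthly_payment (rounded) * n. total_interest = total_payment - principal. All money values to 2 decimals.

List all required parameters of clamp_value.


Parameters of clamp_value and their required/optional flag:
  value: required
  minimum: optional
  maximum: optional
value


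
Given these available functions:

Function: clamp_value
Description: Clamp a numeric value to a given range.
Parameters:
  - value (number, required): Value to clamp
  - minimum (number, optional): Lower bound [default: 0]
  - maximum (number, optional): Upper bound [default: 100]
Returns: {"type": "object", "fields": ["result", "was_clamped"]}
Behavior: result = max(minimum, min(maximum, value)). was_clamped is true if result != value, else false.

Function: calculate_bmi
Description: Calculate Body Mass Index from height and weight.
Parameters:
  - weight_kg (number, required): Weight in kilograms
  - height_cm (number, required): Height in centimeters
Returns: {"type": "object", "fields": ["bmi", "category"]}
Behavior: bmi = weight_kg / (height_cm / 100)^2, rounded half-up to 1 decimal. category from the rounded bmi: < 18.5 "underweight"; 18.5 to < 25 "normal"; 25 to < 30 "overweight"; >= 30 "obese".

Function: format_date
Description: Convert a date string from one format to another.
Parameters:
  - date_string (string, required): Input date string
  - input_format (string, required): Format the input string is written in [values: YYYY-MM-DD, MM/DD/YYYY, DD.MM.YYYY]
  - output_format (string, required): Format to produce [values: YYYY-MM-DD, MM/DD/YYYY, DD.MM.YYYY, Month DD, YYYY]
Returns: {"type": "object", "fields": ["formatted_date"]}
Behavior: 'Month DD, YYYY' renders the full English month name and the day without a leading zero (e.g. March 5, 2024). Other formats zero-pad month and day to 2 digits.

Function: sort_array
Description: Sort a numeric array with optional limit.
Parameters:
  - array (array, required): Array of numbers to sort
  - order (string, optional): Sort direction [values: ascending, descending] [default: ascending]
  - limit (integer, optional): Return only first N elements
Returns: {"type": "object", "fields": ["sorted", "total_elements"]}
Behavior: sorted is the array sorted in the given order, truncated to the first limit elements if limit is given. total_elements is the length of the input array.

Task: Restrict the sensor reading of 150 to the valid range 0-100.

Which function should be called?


The task needs a function whose description is: Clamp a numeric value to a given range.
clamp_value


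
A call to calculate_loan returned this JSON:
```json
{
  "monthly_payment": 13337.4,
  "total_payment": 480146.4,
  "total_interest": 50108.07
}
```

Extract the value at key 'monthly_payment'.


13337.4


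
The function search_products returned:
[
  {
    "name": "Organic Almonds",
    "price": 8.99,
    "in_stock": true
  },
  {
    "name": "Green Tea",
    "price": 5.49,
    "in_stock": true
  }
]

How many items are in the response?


Items: Organic Almonds, Green Tea
2


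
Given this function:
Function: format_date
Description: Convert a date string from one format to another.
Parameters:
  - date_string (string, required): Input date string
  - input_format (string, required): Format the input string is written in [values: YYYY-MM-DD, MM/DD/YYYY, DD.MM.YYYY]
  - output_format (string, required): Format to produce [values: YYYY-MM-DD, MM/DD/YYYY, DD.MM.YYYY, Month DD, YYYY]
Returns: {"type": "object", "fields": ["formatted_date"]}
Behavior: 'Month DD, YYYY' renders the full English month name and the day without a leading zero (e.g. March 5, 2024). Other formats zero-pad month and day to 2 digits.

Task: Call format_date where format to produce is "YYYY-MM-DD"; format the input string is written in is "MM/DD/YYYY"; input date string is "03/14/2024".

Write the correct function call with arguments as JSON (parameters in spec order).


Mapping each described value to its parameter name:
  'Format to produce' -> output_format = "YYYY-MM-DD"
  'Format the input string is written in' -> input_format = "MM/DD/YYYY"
  'Input date string' -> date_string = "03/14/2024"
format_date({"date_string": "03/14/2024", "input_format": "MM/DD/YYYY", "output_format": "YYYY-MM-DD"})


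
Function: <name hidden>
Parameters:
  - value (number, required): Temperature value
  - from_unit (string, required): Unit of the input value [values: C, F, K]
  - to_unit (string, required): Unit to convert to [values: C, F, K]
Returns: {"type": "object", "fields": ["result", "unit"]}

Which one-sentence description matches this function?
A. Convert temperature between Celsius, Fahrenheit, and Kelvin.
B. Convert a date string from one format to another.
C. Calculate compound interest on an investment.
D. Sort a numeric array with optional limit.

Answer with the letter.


Parameters value, from_unit, to_unit and return ["result", "unit"] fit: Convert temperature between Celsius, Fahrenheit, and Kelvin.
A


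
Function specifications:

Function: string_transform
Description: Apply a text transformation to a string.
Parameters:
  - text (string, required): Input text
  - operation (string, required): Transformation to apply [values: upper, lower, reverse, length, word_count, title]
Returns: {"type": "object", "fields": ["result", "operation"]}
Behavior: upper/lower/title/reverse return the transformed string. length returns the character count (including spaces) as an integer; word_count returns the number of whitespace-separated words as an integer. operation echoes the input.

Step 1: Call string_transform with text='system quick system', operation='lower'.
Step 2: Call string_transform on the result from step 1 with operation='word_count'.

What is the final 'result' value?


Step 1: string_transform(text='system quick system', operation='lower')
  -> result = 'system quick system'
Step 2: string_transform(text='system quick system', operation='word_count')
  words: system, quick, system -> 3
  -> result = 3
3


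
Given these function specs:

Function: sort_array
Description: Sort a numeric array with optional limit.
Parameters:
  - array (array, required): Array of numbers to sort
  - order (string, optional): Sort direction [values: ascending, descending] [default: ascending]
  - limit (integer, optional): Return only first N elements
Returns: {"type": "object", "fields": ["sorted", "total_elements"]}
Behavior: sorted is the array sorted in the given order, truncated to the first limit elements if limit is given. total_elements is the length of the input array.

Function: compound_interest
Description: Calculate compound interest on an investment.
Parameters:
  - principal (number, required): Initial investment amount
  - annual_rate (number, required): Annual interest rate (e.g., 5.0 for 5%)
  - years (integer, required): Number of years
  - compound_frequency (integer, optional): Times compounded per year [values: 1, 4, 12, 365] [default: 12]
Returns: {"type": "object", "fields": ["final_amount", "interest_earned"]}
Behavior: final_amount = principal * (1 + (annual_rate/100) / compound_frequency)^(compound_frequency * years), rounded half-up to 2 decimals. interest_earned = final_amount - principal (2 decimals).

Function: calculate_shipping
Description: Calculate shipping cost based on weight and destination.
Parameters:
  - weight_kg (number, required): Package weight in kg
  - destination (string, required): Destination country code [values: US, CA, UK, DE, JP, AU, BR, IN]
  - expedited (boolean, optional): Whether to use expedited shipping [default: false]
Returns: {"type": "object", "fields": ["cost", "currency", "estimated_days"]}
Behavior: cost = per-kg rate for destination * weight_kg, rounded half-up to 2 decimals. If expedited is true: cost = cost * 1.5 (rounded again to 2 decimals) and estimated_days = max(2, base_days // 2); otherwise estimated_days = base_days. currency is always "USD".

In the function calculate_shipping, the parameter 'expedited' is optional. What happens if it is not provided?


The calculate_shipping spec declares:
  - expedited (boolean, optional): Whether to use expedited shipping [default: false]
It defaults to false


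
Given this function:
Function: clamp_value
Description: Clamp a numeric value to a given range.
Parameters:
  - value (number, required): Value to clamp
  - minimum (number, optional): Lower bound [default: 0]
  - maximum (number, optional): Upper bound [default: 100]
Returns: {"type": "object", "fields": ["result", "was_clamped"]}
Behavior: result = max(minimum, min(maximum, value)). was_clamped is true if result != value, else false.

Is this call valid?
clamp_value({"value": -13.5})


Checking all required parameters present and types match... All valid.
Valid


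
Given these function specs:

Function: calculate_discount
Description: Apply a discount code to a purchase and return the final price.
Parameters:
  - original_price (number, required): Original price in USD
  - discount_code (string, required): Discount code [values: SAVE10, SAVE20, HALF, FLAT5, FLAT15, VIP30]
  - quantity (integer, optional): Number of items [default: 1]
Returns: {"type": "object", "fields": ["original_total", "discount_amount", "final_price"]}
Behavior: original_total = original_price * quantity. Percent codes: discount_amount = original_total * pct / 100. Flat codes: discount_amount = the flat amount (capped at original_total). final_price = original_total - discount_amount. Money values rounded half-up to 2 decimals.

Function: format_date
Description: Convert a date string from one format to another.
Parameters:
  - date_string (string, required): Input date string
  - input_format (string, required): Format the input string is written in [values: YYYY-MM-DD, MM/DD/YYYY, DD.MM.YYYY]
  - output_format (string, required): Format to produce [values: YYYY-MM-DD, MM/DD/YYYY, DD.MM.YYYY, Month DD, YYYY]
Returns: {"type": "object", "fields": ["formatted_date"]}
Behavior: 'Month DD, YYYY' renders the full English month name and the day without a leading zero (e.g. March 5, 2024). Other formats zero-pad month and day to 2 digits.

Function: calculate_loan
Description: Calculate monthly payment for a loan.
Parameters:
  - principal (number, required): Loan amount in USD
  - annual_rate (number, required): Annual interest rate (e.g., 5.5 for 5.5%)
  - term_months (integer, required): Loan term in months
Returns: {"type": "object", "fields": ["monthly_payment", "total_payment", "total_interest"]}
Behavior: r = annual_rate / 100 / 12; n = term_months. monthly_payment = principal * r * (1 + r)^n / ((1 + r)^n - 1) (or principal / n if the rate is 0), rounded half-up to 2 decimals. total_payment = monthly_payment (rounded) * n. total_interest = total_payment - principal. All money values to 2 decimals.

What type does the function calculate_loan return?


The calculate_loan spec declares Returns: {"type": "object", "fields": ["monthly_payment", "total_payment", "total_interest"]}
Type:
object


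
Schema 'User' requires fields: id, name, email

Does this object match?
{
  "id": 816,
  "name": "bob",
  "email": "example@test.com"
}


Checking required fields... All present.
Valid - all required fields present


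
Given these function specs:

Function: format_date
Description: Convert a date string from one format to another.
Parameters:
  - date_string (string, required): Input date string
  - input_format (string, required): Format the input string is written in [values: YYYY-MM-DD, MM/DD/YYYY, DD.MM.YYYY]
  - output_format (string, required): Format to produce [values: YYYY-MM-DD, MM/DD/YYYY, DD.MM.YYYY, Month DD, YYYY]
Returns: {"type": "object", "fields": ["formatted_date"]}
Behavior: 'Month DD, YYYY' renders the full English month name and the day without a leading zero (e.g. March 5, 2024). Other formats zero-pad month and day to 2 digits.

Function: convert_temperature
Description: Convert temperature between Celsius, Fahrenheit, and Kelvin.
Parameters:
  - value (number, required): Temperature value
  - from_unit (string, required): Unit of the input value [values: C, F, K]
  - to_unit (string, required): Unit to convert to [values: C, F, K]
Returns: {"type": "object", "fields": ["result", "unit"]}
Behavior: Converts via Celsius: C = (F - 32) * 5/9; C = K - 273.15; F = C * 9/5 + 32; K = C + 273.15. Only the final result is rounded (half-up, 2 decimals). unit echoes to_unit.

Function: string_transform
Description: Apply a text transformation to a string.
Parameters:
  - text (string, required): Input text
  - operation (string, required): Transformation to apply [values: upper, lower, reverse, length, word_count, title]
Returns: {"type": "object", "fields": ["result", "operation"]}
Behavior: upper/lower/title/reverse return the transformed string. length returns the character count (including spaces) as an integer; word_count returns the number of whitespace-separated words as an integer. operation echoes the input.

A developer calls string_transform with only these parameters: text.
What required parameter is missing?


Required parameters: text, operation
Provided: text
Missing: operation
operation
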